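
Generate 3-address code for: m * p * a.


Break into single-operator statements:
t1 = m * p
t2 = t1 * a


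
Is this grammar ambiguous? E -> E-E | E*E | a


'a-a*a' has two parse trees (no precedence encoded between - and *)
Ambiguous


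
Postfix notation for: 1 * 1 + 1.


Left to right (same or higher precedence on left)
Postfix: 1 1 * 1 +


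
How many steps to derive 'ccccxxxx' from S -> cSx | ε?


Derivation: S => cSx => ccSxx => cccSxxx => ccccSxxxx => ccccxxxx
Steps: 5


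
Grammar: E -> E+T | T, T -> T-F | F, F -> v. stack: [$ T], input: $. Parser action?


lookahead ∉ {-} so T won't extend; reduce E -> T
Action: reduce (E -> T)


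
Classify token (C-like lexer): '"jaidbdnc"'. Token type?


Pattern: double-quoted sequence
Type: STRING_LITERAL


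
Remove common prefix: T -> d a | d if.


Common prefix: 'd'
Factored: T -> d T', T' -> a | if


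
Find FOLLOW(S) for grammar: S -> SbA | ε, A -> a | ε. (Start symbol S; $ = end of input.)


$ ∈ FOLLOW(S). For each A -> αBβ: add FIRST(β)\{ε} to FOLLOW(B); if β nullable, add FOLLOW(A).
FOLLOW(S) = {$, b}


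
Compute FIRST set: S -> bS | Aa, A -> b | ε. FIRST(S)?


Per alternative of S: FIRST(bS) = {b}; FIRST(Aa) = {a, b}
FIRST(S) = {a, b}


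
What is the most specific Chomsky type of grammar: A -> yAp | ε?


Single nonterminal LHS, but y^n p^n is not regular
Classification: Type 2 (Context-Free)


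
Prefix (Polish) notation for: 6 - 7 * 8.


'*' binds tighter: tree is (- 6 (* 7 8))
Prefix: - 6 * 7 8


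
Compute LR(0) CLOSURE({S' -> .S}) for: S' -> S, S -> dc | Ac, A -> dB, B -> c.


Start: S' -> .S
For each item with dot before a nonterminal B, add B -> .γ for every B-production
Closure: [S' -> .S, S -> .dc, S -> .Ac, A -> .dB]


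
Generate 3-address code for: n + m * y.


Break into single-operator statements:
t1 = m * y
t2 = n + t1


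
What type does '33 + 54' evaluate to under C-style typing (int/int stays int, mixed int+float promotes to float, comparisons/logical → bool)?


Operand types: int + int
Rule: mixed int/float promotes to float; int/int stays int
Result type: int


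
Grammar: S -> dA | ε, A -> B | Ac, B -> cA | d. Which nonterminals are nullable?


A nonterminal is nullable iff some alternative derives ε (directly, or every symbol in it is nullable)
Nullable: {S}


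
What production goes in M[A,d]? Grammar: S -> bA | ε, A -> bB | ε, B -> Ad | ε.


For [A, d]: ε is nullable and 'd' ∈ FOLLOW(A)
Entry: A -> ε


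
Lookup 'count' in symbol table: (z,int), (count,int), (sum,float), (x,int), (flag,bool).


Lookup 'count' → type int


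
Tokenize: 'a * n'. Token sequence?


Scan left to right, longest-match per lexeme
Tokens: ID(a), OP(*), ID(n)


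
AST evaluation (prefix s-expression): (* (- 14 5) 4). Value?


Evaluate inner: (- 14 5) = 9
Evaluate root: (* 9 4) = 36
Result: 36


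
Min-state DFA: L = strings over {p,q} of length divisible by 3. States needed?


Track length mod 3: states 0..2, accept at 0
Minimal DFA: 3 states


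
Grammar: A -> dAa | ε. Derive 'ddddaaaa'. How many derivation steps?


Derivation: A => dAa => ddAaa => dddAaaa => ddddAaaaa => ddddaaaa
Steps: 5


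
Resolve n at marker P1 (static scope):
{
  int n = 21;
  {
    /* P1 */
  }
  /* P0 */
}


P1's block does not declare n; resolves to the enclosing declaration at depth 0
n = 21


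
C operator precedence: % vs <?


'%' is multiplicative (level 10); '<' is relational (level 7)
Higher level binds tighter
'%' has higher precedence than '<'


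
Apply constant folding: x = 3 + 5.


3 + 5 = 8 at compile time
Optimized: x = 8


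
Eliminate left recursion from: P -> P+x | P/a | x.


Left-recursive alternatives: P+x, P/a; non-recursive: x
Introduce P': P -> xP', P' -> +xP' | /aP' | ε


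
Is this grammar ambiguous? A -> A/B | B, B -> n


precedence layered via separate nonterminal B: deterministic
Unambiguous


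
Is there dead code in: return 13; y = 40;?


statement follows a return and is unreachable
Dead: 'y = 40'


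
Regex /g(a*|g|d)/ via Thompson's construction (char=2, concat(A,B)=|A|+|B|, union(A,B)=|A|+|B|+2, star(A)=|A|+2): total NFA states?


Syntax tree has 4 char leaf(s), 2 union(s), 1 star(s)
chars contribute 4×2 = 8; each union adds +2; each star adds +2
Total: 8 + 4 + 2 = 14 states


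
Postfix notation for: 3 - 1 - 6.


Left to right (same or higher precedence on left)
Postfix: 3 1 - 6 -


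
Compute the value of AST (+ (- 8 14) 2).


Evaluate inner: (- 8 14) = -6
Evaluate root: (+ -6 2) = -4
Result: -4


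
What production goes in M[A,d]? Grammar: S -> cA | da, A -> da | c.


For [A, d]: 'd' ∈ FIRST(da)
Entry: A -> da


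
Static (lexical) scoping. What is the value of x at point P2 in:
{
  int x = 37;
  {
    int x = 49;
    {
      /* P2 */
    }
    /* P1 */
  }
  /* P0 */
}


P2's block does not declare x; resolves to the enclosing declaration at depth 1
x = 49


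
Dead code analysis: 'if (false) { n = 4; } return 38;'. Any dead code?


condition is constant false, so the whole block is unreachable
Dead: 'if (false) { n = 4; }'


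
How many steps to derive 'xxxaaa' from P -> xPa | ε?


Derivation: P => xPa => xxPaa => xxxPaaa => xxxaaa
Steps: 4


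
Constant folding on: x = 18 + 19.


18 + 19 = 37 at compile time
Optimized: x = 37


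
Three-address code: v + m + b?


Break into single-operator statements:
t1 = v + m
t2 = t1 + b


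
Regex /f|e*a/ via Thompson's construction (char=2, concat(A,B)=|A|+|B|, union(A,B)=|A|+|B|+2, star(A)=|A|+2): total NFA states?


Syntax tree has 3 char leaf(s), 1 union(s), 1 star(s)
chars contribute 3×2 = 6; each union adds +2; each star adds +2
Total: 6 + 2 + 2 = 10 states


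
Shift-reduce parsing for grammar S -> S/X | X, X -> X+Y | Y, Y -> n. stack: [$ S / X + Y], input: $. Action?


handle 'X+Y' on top
Action: reduce (X -> X+Y)


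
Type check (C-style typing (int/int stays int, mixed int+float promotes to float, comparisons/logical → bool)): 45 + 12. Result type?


Operand types: int + int
Rule: mixed int/float promotes to float; int/int stays int
Result type: int


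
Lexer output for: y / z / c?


Scan left to right, longest-match per lexeme
Tokens: ID(y), OP(/), ID(z), OP(/), ID(c)


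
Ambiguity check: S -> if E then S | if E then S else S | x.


dangling else: 'if E then if E then x else x' parses two ways
Ambiguous


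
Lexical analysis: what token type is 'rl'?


Pattern: letter/underscore followed by alphanumerics, not a keyword
Type: IDENTIFIER


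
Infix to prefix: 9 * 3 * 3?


left-to-right (same/higher precedence on left): tree is (* (* 9 3) 3)
Prefix: * * 9 3 3


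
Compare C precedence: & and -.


'-' is additive (level 9); '&' is bitwise AND (level 5)
Higher level binds tighter
'-' has higher precedence than '&'


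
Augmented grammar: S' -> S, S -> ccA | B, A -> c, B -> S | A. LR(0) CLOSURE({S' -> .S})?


Start: S' -> .S
For each item with dot before a nonterminal B, add B -> .γ for every B-production
Closure: [S' -> .S, S -> .ccA, S -> .B, B -> .S, B -> .A, A -> .c]


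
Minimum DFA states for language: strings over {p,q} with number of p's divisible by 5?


Track (count of p) mod 5: states 0..4, accept at 0
Minimal DFA: 5 states


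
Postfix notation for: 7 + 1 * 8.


* has higher precedence, evaluate 1*8 first
Postfix: 7 1 8 * +


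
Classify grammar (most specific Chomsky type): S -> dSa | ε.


Single nonterminal LHS, but d^n a^n is not regular
Classification: Type 2 (Context-Free)


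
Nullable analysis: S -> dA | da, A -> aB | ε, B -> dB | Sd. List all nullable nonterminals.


A nonterminal is nullable iff some alternative derives ε (directly, or every symbol in it is nullable)
Nullable: {A}


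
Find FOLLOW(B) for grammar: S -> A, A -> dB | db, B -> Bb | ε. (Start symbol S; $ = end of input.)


$ ∈ FOLLOW(S). For each A -> αBβ: add FIRST(β)\{ε} to FOLLOW(B); if β nullable, add FOLLOW(A).
FOLLOW(B) = {$, b}


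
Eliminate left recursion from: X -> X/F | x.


Left-recursive alternatives: X/F; non-recursive: x
Introduce X': X -> xX', X' -> /FX' | ε


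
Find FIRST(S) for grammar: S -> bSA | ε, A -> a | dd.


Per alternative of S: FIRST(bSA) = {b}; FIRST(ε) = {ε}
FIRST(S) = {b, ε}


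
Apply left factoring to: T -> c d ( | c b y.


Common prefix: 'c'
Factored: T -> c T', T' -> d ( | b y


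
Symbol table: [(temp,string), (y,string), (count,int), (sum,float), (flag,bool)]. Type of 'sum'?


Lookup 'sum' → type float


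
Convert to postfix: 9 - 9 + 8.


Left to right (same or higher precedence on left)
Postfix: 9 9 - 8 +


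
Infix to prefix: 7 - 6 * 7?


'*' binds tighter: tree is (- 7 (* 6 7))
Prefix: - 7 * 6 7


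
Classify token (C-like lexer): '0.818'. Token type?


Pattern: digits with a decimal point
Type: FLOAT_LITERAL


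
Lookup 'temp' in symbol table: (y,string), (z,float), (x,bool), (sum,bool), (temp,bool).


Lookup 'temp' → type bool


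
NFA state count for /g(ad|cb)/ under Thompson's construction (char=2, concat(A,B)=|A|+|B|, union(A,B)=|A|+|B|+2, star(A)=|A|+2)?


Syntax tree has 5 char leaf(s), 1 union(s), 0 star(s)
chars contribute 5×2 = 10; each union adds +2; each star adds +2
Total: 10 + 2 + 0 = 12 states


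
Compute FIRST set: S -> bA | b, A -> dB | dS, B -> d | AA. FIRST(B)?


Per alternative of B: FIRST(d) = {d}; FIRST(AA) = {d}
FIRST(B) = {d}


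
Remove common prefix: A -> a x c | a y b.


Common prefix: 'a'
Factored: A -> a A', A' -> x c | y b


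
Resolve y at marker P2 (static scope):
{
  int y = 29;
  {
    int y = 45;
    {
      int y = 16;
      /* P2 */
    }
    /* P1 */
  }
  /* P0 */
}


y declared in the same block as P2
y = 16


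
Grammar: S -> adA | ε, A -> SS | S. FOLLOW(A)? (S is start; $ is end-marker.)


$ ∈ FOLLOW(S). For each A -> αBβ: add FIRST(β)\{ε} to FOLLOW(B); if β nullable, add FOLLOW(A).
FOLLOW(A) = {$, a}


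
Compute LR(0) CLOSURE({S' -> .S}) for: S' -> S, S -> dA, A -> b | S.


Start: S' -> .S
For each item with dot before a nonterminal B, add B -> .γ for every B-production
Closure: [S' -> .S, S -> .dA]


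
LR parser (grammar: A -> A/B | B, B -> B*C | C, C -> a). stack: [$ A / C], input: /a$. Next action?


'C' (not preceded by B*) is the handle for B -> C
Action: reduce (B -> C)


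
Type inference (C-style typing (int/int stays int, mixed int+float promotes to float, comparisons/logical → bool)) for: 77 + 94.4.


Operand types: int + float
Rule: mixed int/float promotes to float; int/int stays int
Result type: float


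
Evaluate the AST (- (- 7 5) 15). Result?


Evaluate inner: (- 7 5) = 2
Evaluate root: (- 2 15) = -13
Result: -13


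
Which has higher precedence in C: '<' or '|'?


'<' is relational (level 7); '|' is bitwise OR (level 3)
Higher level binds tighter
'<' has higher precedence than '|'


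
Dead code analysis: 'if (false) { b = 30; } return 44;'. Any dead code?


condition is constant false, so the whole block is unreachable
Dead: 'if (false) { b = 30; }'


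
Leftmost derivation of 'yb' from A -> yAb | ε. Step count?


Derivation: A => yAb => yb
Steps: 2


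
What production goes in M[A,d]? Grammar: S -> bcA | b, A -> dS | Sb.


For [A, d]: 'd' ∈ FIRST(dS)
Entry: A -> dS


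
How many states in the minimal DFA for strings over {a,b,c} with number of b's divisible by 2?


Track (count of b) mod 2: states 0..1, accept at 0
Minimal DFA: 2 states


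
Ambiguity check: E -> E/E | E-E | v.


'v/v-v' has two parse trees (no precedence encoded between / and -)
Ambiguous


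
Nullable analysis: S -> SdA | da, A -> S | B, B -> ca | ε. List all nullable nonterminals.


A nonterminal is nullable iff some alternative derives ε (directly, or every symbol in it is nullable)
Nullable: {A, B}


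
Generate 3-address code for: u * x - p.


Break into single-operator statements:
t1 = u * x
t2 = t1 - p


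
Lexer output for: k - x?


Scan left to right, longest-match per lexeme
Tokens: ID(k), OP(-), ID(x)


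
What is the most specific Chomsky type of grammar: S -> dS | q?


Right-linear: every RHS is a terminal or a terminal followed by one nonterminal
Classification: Type 3 (Regular)


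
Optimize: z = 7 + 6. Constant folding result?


7 + 6 = 13 at compile time
Optimized: z = 13


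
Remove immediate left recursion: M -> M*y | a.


Left-recursive alternatives: M*y; non-recursive: a
Introduce M': M -> aM', M' -> *yM' | ε


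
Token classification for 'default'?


Pattern: reserved word
Type: KEYWORD


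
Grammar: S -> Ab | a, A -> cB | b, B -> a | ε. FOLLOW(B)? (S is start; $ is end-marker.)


$ ∈ FOLLOW(S). For each A -> αBβ: add FIRST(β)\{ε} to FOLLOW(B); if β nullable, add FOLLOW(A).
FOLLOW(B) = {b}


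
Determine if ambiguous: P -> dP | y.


right-linear, alternatives start with distinct terminals 'd' vs 'y': unique leftmost derivation
Unambiguous


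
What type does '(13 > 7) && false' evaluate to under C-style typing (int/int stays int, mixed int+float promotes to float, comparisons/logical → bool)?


Operand types: bool && bool
Rule: logical operators take bool operands and yield bool
Result type: bool


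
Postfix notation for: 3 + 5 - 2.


Left to right (same or higher precedence on left)
Postfix: 3 5 + 2 -


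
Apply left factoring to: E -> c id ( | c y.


Common prefix: 'c'
Factored: E -> c E', E' -> id ( | y


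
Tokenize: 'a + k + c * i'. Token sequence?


Scan left to right, longest-match per lexeme
Tokens: ID(a), OP(+), ID(k), OP(+), ID(c), OP(*), ID(i)


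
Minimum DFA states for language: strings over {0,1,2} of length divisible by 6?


Track length mod 6: states 0..5, accept at 0
Minimal DFA: 6 states


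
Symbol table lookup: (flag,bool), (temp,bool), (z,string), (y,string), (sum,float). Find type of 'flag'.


Lookup 'flag' → type bool


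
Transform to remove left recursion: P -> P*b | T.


Left-recursive alternatives: P*b; non-recursive: T
Introduce P': P -> TP', P' -> *bP' | ε


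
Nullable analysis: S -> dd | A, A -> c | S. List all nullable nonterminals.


A nonterminal is nullable iff some alternative derives ε (directly, or every symbol in it is nullable)
Nullable: {}


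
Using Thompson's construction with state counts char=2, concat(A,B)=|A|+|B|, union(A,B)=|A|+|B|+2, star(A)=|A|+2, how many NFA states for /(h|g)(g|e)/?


Syntax tree has 4 char leaf(s), 2 union(s), 0 star(s)
chars contribute 4×2 = 8; each union adds +2; each star adds +2
Total: 8 + 4 + 0 = 12 states


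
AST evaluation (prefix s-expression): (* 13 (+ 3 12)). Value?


Evaluate inner: (+ 3 12) = 15
Evaluate root: (* 13 15) = 195
Result: 195


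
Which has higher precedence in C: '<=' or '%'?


'%' is multiplicative (level 10); '<=' is relational (level 7)
Higher level binds tighter
'%' has higher precedence than '<='


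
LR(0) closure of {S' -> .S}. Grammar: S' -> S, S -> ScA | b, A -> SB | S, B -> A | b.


Start: S' -> .S
For each item with dot before a nonterminal B, add B -> .γ for every B-production
Closure: [S' -> .S, S -> .ScA, S -> .b]


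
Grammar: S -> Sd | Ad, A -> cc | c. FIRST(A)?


Per alternative of A: FIRST(cc) = {c}; FIRST(c) = {c}
FIRST(A) = {c}


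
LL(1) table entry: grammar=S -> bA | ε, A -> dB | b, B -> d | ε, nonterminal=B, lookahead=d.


For [B, d]: 'd' ∈ FIRST(d)
Entry: B -> d


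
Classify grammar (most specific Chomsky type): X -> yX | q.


Right-linear: every RHS is a terminal or a terminal followed by one nonterminal
Classification: Type 3 (Regular)


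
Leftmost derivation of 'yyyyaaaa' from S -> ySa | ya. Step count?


Derivation: S => ySa => yySaa => yyySaaa => yyyyaaaa
Steps: 4


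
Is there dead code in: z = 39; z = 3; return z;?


first assignment to z is overwritten before any read
Dead: 'z = 39'


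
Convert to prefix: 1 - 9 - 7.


left-to-right (same/higher precedence on left): tree is (- (- 1 9) 7)
Prefix: - - 1 9 7


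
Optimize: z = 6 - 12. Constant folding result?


6 - 12 = -6 at compile time
Optimized: z = -6


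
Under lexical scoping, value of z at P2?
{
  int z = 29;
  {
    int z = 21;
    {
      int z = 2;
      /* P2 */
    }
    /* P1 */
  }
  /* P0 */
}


z declared in the same block as P2
z = 2


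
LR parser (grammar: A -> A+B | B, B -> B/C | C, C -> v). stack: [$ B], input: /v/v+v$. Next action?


shift '/' to continue B -> B/C
Action: shift


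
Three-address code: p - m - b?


Break into single-operator statements:
t1 = p - m
t2 = t1 - b


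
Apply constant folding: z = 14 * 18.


14 * 18 = 252 at compile time
Optimized: z = 252


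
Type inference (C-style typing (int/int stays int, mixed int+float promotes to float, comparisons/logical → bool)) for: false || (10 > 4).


Operand types: bool || bool
Rule: logical operators take bool operands and yield bool
Result type: bool


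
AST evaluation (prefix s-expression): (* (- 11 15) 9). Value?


Evaluate inner: (- 11 15) = -4
Evaluate root: (* -4 9) = -36
Result: -36


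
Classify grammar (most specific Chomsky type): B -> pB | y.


Right-linear: every RHS is a terminal or a terminal followed by one nonterminal
Classification: Type 3 (Regular)


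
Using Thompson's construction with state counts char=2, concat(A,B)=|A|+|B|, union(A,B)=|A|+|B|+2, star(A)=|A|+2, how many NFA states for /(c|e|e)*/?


Syntax tree has 3 char leaf(s), 2 union(s), 1 star(s)
chars contribute 3×2 = 6; each union adds +2; each star adds +2
Total: 6 + 4 + 2 = 12 states


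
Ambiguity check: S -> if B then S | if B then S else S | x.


dangling else: 'if B then if B then x else x' parses two ways
Ambiguous


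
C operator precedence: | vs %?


'%' is multiplicative (level 10); '|' is bitwise OR (level 3)
Higher level binds tighter
'%' has higher precedence than '|'


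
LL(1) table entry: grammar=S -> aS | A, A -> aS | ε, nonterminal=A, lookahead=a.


For [A, a]: 'a' ∈ FIRST(aS)
Entry: A -> aS


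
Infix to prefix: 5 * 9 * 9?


left-to-right (same/higher precedence on left): tree is (* (* 5 9) 9)
Prefix: * * 5 9 9


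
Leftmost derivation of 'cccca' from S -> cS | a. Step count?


Derivation: S => cS => ccS => cccS => ccccS => cccca
Steps: 5


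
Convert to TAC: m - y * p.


Break into single-operator statements:
t1 = y * p
t2 = m - t1


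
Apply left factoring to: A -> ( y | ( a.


Common prefix: '('
Factored: A -> ( A', A' -> y | a


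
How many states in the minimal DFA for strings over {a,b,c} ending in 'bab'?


Track the longest suffix of input matching a prefix of 'bab': 4 classes (prefixes of length 0..3)
Minimal DFA: 4 states


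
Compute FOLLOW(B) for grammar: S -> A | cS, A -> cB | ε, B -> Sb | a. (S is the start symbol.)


$ ∈ FOLLOW(S). For each A -> αBβ: add FIRST(β)\{ε} to FOLLOW(B); if β nullable, add FOLLOW(A).
FOLLOW(B) = {$, b}


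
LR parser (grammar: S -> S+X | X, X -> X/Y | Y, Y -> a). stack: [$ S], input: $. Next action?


start symbol S on stack, input exhausted
Action: accept


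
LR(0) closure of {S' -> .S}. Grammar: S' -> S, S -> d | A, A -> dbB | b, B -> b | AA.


Start: S' -> .S
For each item with dot before a nonterminal B, add B -> .γ for every B-production
Closure: [S' -> .S, S -> .d, S -> .A, A -> .dbB, A -> .b]


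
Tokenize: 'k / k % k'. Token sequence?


Scan left to right, longest-match per lexeme
Tokens: ID(k), OP(/), ID(k), OP(%), ID(k)


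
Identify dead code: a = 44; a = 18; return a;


first assignment to a is overwritten before any read
Dead: 'a = 44'


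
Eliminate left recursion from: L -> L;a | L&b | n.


Left-recursive alternatives: L;a, L&b; non-recursive: n
Introduce L': L -> nL', L' -> ;aL' | &bL' | ε


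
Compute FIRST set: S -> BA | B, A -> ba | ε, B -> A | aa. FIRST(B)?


Per alternative of B: FIRST(A) = {b, ε}; FIRST(aa) = {a}
FIRST(B) = {a, b, ε}


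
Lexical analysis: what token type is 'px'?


Pattern: letter/underscore followed by alphanumerics, not a keyword
Type: IDENTIFIER


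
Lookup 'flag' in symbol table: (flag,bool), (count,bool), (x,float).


Lookup 'flag' → type bool


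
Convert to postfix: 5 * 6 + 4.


Left to right (same or higher precedence on left)
Postfix: 5 6 * 4 +


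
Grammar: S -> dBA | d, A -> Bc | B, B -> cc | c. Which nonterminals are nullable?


A nonterminal is nullable iff some alternative derives ε (directly, or every symbol in it is nullable)
Nullable: {}


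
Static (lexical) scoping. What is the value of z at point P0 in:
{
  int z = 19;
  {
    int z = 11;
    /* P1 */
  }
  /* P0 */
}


z declared in the same block as P0
z = 19


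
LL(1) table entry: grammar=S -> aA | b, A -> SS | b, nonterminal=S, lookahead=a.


For [S, a]: 'a' ∈ FIRST(aA)
Entry: S -> aA


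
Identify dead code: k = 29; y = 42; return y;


k is assigned but never read
Dead: 'k = 29'


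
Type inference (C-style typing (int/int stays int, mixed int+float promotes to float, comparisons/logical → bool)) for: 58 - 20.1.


Operand types: int - float
Rule: mixed int/float promotes to float; int/int stays int
Result type: float


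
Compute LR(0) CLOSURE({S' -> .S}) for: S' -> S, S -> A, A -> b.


Start: S' -> .S
For each item with dot before a nonterminal B, add B -> .γ for every B-production
Closure: [S' -> .S, S -> .A, A -> .b]


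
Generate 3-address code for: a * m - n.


Break into single-operator statements:
t1 = a * m
t2 = t1 - n


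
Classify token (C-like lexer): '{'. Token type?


Pattern: delimiter/punctuation
Type: PUNCTUATION


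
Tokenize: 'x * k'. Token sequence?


Scan left to right, longest-match per lexeme
Tokens: ID(x), OP(*), ID(k)


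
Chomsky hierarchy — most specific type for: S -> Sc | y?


Left-linear: every RHS is a terminal or one nonterminal followed by a terminal
Classification: Type 3 (Regular)


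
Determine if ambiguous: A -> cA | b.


right-linear, alternatives start with distinct terminals 'c' vs 'b': unique leftmost derivation
Unambiguous


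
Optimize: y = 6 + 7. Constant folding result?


6 + 7 = 13 at compile time
Optimized: y = 13


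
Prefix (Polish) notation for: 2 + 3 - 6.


left-to-right (same/higher precedence on left): tree is (- (+ 2 3) 6)
Prefix: - + 2 3 6


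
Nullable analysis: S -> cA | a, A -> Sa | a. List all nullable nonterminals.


A nonterminal is nullable iff some alternative derives ε (directly, or every symbol in it is nullable)
Nullable: {}


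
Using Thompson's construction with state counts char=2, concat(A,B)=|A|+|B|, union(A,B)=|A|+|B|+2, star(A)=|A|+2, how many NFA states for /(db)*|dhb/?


Syntax tree has 5 char leaf(s), 1 union(s), 1 star(s)
chars contribute 5×2 = 10; each union adds +2; each star adds +2
Total: 10 + 2 + 2 = 14 states


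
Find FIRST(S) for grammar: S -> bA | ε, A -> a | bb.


Per alternative of S: FIRST(bA) = {b}; FIRST(ε) = {ε}
FIRST(S) = {b, ε}


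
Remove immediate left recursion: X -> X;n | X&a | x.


Left-recursive alternatives: X;n, X&a; non-recursive: x
Introduce X': X -> xX', X' -> ;nX' | &aX' | ε


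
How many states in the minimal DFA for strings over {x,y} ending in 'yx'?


Track the longest suffix of input matching a prefix of 'yx': 3 classes (prefixes of length 0..2)
Minimal DFA: 3 states


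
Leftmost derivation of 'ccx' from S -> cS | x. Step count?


Derivation: S => cS => ccS => ccx
Steps: 3


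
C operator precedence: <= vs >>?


'>>' is shift (level 8); '<=' is relational (level 7)
Higher level binds tighter
'>>' has higher precedence than '<='


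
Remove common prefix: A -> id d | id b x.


Common prefix: 'id'
Factored: A -> id A', A' -> d | b x


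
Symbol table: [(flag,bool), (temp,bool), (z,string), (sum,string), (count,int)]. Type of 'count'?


Lookup 'count' → type int


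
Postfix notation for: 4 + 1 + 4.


Left to right (same or higher precedence on left)
Postfix: 4 1 + 4 +


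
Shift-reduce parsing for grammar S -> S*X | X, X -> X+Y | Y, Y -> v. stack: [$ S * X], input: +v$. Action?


'+' can extend X; shift to build X -> X+Y
Action: shift


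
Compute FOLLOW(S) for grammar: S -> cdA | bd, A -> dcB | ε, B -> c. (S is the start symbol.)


$ ∈ FOLLOW(S). For each A -> αBβ: add FIRST(β)\{ε} to FOLLOW(B); if β nullable, add FOLLOW(A).
FOLLOW(S) = {$}


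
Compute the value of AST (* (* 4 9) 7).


Evaluate inner: (* 4 9) = 36
Evaluate root: (* 36 7) = 252
Result: 252


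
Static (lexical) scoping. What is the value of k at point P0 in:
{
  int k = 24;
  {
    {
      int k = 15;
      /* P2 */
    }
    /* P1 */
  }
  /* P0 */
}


k declared in the same block as P0
k = 24


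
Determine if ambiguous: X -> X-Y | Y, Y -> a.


precedence layered via separate nonterminal Y: deterministic
Unambiguous


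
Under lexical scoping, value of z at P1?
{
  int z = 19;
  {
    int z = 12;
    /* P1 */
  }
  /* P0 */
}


z declared in the same block as P1
z = 12


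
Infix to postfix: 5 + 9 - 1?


Left to right (same or higher precedence on left)
Postfix: 5 9 + 1 -


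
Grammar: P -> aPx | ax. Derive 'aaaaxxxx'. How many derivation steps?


Derivation: P => aPx => aaPxx => aaaPxxx => aaaaxxxx
Steps: 4


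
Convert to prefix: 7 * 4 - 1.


left-to-right (same/higher precedence on left): tree is (- (* 7 4) 1)
Prefix: - * 7 4 1


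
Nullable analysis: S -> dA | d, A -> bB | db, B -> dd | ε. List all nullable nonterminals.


A nonterminal is nullable iff some alternative derives ε (directly, or every symbol in it is nullable)
Nullable: {B}


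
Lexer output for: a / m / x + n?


Scan left to right, longest-match per lexeme
Tokens: ID(a), OP(/), ID(m), OP(/), ID(x), OP(+), ID(n)


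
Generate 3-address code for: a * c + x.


Break into single-operator statements:
t1 = a * c
t2 = t1 + x


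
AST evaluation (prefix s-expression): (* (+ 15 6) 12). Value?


Evaluate inner: (+ 15 6) = 21
Evaluate root: (* 21 12) = 252
Result: 252


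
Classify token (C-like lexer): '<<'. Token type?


Pattern: operator symbol
Type: OPERATOR


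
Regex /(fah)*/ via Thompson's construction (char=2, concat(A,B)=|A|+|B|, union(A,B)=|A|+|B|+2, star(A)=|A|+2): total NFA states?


Syntax tree has 3 char leaf(s), 0 union(s), 1 star(s)
chars contribute 3×2 = 6; each union adds +2; each star adds +2
Total: 6 + 0 + 2 = 8 states


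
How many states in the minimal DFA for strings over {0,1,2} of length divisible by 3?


Track length mod 3: states 0..2, accept at 0
Minimal DFA: 3 states


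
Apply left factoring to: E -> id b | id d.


Common prefix: 'id'
Factored: E -> id E', E' -> b | d


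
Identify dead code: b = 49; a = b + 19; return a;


b is read by a's definition; a is returned
No dead code


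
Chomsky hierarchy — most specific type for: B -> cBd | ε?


Single nonterminal LHS, but c^n d^n is not regular
Classification: Type 2 (Context-Free)


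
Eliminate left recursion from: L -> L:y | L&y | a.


Left-recursive alternatives: L:y, L&y; non-recursive: a
Introduce L': L -> aL', L' -> :yL' | &yL' | ε


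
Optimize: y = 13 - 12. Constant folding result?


13 - 12 = 1 at compile time
Optimized: y = 1


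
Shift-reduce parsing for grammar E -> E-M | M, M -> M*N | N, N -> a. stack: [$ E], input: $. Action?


start symbol E on stack, input exhausted
Action: accept


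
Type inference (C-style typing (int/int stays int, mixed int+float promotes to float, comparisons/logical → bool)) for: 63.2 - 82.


Operand types: float - int
Rule: mixed int/float promotes to float; int/int stays int
Result type: float


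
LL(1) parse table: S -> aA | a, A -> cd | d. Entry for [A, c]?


For [A, c]: 'c' ∈ FIRST(cd)
Entry: A -> cd


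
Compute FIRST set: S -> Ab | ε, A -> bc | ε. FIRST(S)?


Per alternative of S: FIRST(Ab) = {b}; FIRST(ε) = {ε}
FIRST(S) = {b, ε}


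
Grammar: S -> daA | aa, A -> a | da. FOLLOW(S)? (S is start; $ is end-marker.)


$ ∈ FOLLOW(S). For each A -> αBβ: add FIRST(β)\{ε} to FOLLOW(B); if β nullable, add FOLLOW(A).
FOLLOW(S) = {$}


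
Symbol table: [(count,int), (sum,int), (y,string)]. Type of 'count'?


Lookup 'count' → type int


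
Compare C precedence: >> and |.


'>>' is shift (level 8); '|' is bitwise OR (level 3)
Higher level binds tighter
'>>' has higher precedence than '|'


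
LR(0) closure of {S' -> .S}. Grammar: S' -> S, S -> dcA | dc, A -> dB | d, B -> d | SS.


Start: S' -> .S
For each item with dot before a nonterminal B, add B -> .γ for every B-production
Closure: [S' -> .S, S -> .dcA, S -> .dc]


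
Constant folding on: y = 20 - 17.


20 - 17 = 3 at compile time
Optimized: y = 3


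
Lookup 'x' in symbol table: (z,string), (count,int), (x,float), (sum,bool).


Lookup 'x' → type float


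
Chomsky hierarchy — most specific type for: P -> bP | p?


Right-linear: every RHS is a terminal or a terminal followed by one nonterminal
Classification: Type 3 (Regular)


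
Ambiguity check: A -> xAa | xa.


balanced x^n…a^n: each string has a unique parse
Unambiguous


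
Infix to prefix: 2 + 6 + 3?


left-to-right (same/higher precedence on left): tree is (+ (+ 2 6) 3)
Prefix: + + 2 6 3


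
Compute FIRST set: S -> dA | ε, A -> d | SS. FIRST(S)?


Per alternative of S: FIRST(dA) = {d}; FIRST(ε) = {ε}
FIRST(S) = {d, ε}


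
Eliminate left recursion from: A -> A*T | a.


Left-recursive alternatives: A*T; non-recursive: a
Introduce A': A -> aA', A' -> *TA' | ε


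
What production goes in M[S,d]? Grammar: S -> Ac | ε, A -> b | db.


For [S, d]: 'd' ∈ FIRST(Ac)
Entry: S -> Ac


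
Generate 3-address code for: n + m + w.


Break into single-operator statements:
t1 = n + m
t2 = t1 + w


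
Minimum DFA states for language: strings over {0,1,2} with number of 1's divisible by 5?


Track (count of 1) mod 5: states 0..4, accept at 0
Minimal DFA: 5 states


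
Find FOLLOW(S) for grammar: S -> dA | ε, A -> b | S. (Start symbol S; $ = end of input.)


$ ∈ FOLLOW(S). For each A -> αBβ: add FIRST(β)\{ε} to FOLLOW(B); if β nullable, add FOLLOW(A).
FOLLOW(S) = {$}


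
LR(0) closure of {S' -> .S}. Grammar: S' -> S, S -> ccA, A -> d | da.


Start: S' -> .S
For each item with dot before a nonterminal B, add B -> .γ for every B-production
Closure: [S' -> .S, S -> .ccA]


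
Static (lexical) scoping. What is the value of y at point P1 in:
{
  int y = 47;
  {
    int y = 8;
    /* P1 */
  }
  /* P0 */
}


y declared in the same block as P1
y = 8


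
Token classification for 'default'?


Pattern: reserved word
Type: KEYWORD


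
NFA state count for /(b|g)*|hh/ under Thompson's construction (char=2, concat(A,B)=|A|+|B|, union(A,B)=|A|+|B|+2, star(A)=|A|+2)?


Syntax tree has 4 char leaf(s), 2 union(s), 1 star(s)
chars contribute 4×2 = 8; each union adds +2; each star adds +2
Total: 8 + 4 + 2 = 14 states


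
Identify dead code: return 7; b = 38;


statement follows a return and is unreachable
Dead: 'b = 38'


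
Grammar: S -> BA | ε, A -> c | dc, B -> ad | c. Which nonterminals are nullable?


A nonterminal is nullable iff some alternative derives ε (directly, or every symbol in it is nullable)
Nullable: {S}


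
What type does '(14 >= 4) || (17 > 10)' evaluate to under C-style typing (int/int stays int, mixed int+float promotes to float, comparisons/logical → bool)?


Operand types: bool || bool
Rule: logical operators take bool operands and yield bool
Result type: bool


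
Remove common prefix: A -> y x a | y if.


Common prefix: 'y'
Factored: A -> y A', A' -> x a | if


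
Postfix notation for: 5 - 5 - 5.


Left to right (same or higher precedence on left)
Postfix: 5 5 - 5 -


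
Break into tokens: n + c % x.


Scan left to right, longest-match per lexeme
Tokens: ID(n), OP(+), ID(c), OP(%), ID(x)


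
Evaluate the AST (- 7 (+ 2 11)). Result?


Evaluate inner: (+ 2 11) = 13
Evaluate root: (- 7 13) = -6
Result: -6


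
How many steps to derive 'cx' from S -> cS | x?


Derivation: S => cS => cx
Steps: 2


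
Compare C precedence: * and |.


'*' is multiplicative (level 10); '|' is bitwise OR (level 3)
Higher level binds tighter
'*' has higher precedence than '|'


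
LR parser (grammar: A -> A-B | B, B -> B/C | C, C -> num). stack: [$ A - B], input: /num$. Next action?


'/' can extend B; shift to build B -> B/C
Action: shift


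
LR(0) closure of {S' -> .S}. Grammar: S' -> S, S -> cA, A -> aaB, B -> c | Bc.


Start: S' -> .S
For each item with dot before a nonterminal B, add B -> .γ for every B-production
Closure: [S' -> .S, S -> .cA]


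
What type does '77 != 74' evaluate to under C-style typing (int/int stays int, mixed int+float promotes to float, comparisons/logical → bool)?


Operand types: int != int
Rule: comparison yields bool
Result type: bool


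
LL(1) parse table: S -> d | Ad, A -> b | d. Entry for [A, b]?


For [A, b]: 'b' ∈ FIRST(b)
Entry: A -> b


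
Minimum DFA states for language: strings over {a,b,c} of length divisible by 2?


Track length mod 2: states 0..1, accept at 0
Minimal DFA: 2 states


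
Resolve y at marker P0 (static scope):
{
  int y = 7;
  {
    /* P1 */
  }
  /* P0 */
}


y declared in the same block as P0
y = 7


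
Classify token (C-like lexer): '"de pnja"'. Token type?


Pattern: double-quoted sequence
Type: STRING_LITERAL


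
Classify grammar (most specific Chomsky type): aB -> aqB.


LHS has context (more than one symbol) and |LHS| ≤ |RHS|
Classification: Type 1 (Context-Sensitive)


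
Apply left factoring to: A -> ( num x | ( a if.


Common prefix: '('
Factored: A -> ( A', A' -> num x | a if


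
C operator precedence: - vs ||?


'-' is additive (level 9); '||' is logical OR (level 1)
Higher level binds tighter
'-' has higher precedence than '||'


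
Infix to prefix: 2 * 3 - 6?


left-to-right (same/higher precedence on left): tree is (- (* 2 3) 6)
Prefix: - * 2 3 6


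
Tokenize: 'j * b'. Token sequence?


Scan left to right, longest-match per lexeme
Tokens: ID(j), OP(*), ID(b)


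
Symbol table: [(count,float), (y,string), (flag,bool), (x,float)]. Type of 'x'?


Lookup 'x' → type float


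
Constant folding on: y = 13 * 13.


13 * 13 = 169 at compile time
Optimized: y = 169


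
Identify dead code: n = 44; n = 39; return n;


first assignment to n is overwritten before any read
Dead: 'n = 44'


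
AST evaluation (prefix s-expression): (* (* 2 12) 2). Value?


Evaluate inner: (* 2 12) = 24
Evaluate root: (* 24 2) = 48
Result: 48


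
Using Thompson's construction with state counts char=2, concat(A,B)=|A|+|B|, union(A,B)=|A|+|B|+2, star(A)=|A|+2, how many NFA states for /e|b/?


Syntax tree has 2 char leaf(s), 1 union(s), 0 star(s)
chars contribute 2×2 = 4; each union adds +2; each star adds +2
Total: 4 + 2 + 0 = 6 states


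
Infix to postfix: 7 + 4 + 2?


Left to right (same or higher precedence on left)
Postfix: 7 4 + 2 +


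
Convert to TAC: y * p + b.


Break into single-operator statements:
t1 = y * p
t2 = t1 + b


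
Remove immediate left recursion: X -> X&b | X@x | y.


Left-recursive alternatives: X&b, X@x; non-recursive: y
Introduce X': X -> yX', X' -> &bX' | @xX' | ε


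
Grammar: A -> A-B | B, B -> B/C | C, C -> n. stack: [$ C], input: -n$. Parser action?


'C' (not preceded by B/) is the handle for B -> C
Action: reduce (B -> C)


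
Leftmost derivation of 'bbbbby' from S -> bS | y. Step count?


Derivation: S => bS => bbS => bbbS => bbbbS => bbbbbS => bbbbby
Steps: 6


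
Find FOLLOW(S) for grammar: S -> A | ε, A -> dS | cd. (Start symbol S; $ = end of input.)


$ ∈ FOLLOW(S). For each A -> αBβ: add FIRST(β)\{ε} to FOLLOW(B); if β nullable, add FOLLOW(A).
FOLLOW(S) = {$}


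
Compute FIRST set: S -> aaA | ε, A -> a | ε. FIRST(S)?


Per alternative of S: FIRST(aaA) = {a}; FIRST(ε) = {ε}
FIRST(S) = {a, ε}


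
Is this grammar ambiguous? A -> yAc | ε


balanced y^n…c^n: each string has a unique parse
Unambiguous


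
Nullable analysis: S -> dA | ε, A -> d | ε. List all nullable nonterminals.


A nonterminal is nullable iff some alternative derives ε (directly, or every symbol in it is nullable)
Nullable: {A, S}


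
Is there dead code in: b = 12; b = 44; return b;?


first assignment to b is overwritten before any read
Dead: 'b = 12'


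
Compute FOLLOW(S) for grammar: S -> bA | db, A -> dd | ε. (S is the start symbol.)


$ ∈ FOLLOW(S). For each A -> αBβ: add FIRST(β)\{ε} to FOLLOW(B); if β nullable, add FOLLOW(A).
FOLLOW(S) = {$}


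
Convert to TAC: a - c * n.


Break into single-operator statements:
t1 = c * n
t2 = a - t1


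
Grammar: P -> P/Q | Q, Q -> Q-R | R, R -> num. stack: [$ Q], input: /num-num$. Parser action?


lookahead ∉ {-} so Q won't extend; reduce P -> Q
Action: reduce (P -> Q)


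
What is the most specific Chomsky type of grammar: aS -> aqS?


LHS has context (more than one symbol) and |LHS| ≤ |RHS|
Classification: Type 1 (Context-Sensitive)


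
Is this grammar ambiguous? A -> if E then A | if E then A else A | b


dangling else: 'if E then if E then b else b' parses two ways
Ambiguous


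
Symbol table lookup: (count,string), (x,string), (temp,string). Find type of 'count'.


Lookup 'count' → type string


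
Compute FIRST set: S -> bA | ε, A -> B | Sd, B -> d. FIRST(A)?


Per alternative of A: FIRST(B) = {d}; FIRST(Sd) = {b, d}
FIRST(A) = {b, d}


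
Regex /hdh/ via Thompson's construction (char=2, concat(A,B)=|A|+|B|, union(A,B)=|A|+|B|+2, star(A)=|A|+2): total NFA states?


Syntax tree has 3 char leaf(s), 0 union(s), 0 star(s)
chars contribute 3×2 = 6; each union adds +2; each star adds +2
Total: 6 + 0 + 0 = 6 states


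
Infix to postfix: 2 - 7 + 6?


Left to right (same or higher precedence on left)
Postfix: 2 7 - 6 +


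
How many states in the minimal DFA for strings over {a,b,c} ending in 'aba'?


Track the longest suffix of input matching a prefix of 'aba': 4 classes (prefixes of length 0..3)
Minimal DFA: 4 states


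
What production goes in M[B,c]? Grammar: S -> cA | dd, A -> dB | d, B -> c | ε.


For [B, c]: 'c' ∈ FIRST(c)
Entry: B -> c


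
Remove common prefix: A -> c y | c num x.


Common prefix: 'c'
Factored: A -> c A', A' -> y | num x


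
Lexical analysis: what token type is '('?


Pattern: delimiter/punctuation
Type: PUNCTUATION


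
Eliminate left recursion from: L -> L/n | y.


Left-recursive alternatives: L/n; non-recursive: y
Introduce L': L -> yL', L' -> /nL' | ε


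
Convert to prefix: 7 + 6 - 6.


left-to-right (same/higher precedence on left): tree is (- (+ 7 6) 6)
Prefix: - + 7 6 6


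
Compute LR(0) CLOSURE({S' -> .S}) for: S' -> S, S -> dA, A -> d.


Start: S' -> .S
For each item with dot before a nonterminal B, add B -> .γ for every B-production
Closure: [S' -> .S, S -> .dA]
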